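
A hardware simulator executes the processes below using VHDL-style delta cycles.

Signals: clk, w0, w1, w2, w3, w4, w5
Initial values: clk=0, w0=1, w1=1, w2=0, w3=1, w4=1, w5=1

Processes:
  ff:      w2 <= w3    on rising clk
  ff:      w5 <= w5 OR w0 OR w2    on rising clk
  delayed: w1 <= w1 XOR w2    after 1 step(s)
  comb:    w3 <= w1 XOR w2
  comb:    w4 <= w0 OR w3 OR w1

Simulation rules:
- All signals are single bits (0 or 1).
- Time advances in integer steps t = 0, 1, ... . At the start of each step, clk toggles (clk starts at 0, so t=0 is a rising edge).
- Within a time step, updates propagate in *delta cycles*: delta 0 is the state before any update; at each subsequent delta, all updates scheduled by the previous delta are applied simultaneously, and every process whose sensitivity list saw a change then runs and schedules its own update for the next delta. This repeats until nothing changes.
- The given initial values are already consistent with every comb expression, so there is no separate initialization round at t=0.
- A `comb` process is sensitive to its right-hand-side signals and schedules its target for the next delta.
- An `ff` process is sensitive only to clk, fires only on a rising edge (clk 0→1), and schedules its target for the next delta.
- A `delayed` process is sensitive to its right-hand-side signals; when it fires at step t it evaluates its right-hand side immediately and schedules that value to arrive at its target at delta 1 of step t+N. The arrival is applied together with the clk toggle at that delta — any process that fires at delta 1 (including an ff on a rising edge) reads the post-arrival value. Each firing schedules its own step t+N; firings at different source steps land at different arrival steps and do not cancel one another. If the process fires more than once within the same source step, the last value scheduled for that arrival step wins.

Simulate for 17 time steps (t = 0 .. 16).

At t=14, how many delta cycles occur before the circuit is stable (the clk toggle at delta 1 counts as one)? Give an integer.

2

[bits: w5,w0,w4,clk,w1,w2,w3]
t=0: Δ0=1110101 Δ1=1111101 Δ2=1111111 Δ3=1111110 | 3Δ
t=1: Δ0=1111110 Δ1=1110010 Δ2=1110011 | 2Δ
t=2: Δ0=1110011 Δ1=1111111 Δ2=1111110 | 2Δ
t=3: Δ0=1111110 Δ1=1110010 Δ2=1110011 | 2Δ
t=4: Δ0=1110011 Δ1=1111111 Δ2=1111110 | 2Δ
t=5: Δ0=1111110 Δ1=1110010 Δ2=1110011 | 2Δ
t=6: Δ0=1110011 Δ1=1111111 Δ2=1111110 | 2Δ
t=7: Δ0=1111110 Δ1=1110010 Δ2=1110011 | 2Δ
t=8: Δ0=1110011 Δ1=1111111 Δ2=1111110 | 2Δ
t=9: Δ0=1111110 Δ1=1110010 Δ2=1110011 | 2Δ
t=10: Δ0=1110011 Δ1=1111111 Δ2=1111110 | 2Δ
t=11: Δ0=1111110 Δ1=1110010 Δ2=1110011 | 2Δ
t=12: Δ0=1110011 Δ1=1111111 Δ2=1111110 | 2Δ
t=13: Δ0=1111110 Δ1=1110010 Δ2=1110011 | 2Δ
t=14: Δ0=1110011 Δ1=1111111 Δ2=1111110 | 2Δ
t=15: Δ0=1111110 Δ1=1110010 Δ2=1110011 | 2Δ
t=16: Δ0=1110011 Δ1=1111111 Δ2=1111110 | 2Δ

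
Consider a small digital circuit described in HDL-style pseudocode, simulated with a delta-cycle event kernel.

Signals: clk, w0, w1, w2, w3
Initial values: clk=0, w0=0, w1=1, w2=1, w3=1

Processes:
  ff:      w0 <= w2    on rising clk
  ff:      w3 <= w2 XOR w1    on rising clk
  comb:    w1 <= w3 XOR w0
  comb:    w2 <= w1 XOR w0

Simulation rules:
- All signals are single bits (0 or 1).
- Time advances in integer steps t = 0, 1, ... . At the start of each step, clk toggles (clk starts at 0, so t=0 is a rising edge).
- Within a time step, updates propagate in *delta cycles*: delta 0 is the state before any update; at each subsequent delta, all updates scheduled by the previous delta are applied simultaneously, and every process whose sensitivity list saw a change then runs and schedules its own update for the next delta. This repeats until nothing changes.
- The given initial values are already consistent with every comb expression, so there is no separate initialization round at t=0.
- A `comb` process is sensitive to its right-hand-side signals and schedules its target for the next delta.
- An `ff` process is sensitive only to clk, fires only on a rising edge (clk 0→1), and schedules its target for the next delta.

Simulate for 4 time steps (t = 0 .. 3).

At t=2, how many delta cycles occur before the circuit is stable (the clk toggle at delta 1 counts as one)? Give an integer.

t=0 Δ0: w2=1 clk=0 w3=1 w0=0 w1=1
  Δ1: clk:0→1
  Δ2: w3:1→0, w0:0→1
  Δ3: w2:1→0
  (3Δ to stable)
t=1 Δ0: w2=0 clk=1 w3=0 w0=1 w1=1
  Δ1: clk:1→0
  (1Δ to stable)
t=2 Δ0: w2=0 clk=0 w3=0 w0=1 w1=1
  Δ1: clk:0→1
  Δ2: w3:0→1, w0:1→0
  Δ3: w2:0→1
  (3Δ to stable)
t=3 Δ0: w2=1 clk=1 w3=1 w0=0 w1=1
  Δ1: clk:1→0
  (1Δ to stable)

3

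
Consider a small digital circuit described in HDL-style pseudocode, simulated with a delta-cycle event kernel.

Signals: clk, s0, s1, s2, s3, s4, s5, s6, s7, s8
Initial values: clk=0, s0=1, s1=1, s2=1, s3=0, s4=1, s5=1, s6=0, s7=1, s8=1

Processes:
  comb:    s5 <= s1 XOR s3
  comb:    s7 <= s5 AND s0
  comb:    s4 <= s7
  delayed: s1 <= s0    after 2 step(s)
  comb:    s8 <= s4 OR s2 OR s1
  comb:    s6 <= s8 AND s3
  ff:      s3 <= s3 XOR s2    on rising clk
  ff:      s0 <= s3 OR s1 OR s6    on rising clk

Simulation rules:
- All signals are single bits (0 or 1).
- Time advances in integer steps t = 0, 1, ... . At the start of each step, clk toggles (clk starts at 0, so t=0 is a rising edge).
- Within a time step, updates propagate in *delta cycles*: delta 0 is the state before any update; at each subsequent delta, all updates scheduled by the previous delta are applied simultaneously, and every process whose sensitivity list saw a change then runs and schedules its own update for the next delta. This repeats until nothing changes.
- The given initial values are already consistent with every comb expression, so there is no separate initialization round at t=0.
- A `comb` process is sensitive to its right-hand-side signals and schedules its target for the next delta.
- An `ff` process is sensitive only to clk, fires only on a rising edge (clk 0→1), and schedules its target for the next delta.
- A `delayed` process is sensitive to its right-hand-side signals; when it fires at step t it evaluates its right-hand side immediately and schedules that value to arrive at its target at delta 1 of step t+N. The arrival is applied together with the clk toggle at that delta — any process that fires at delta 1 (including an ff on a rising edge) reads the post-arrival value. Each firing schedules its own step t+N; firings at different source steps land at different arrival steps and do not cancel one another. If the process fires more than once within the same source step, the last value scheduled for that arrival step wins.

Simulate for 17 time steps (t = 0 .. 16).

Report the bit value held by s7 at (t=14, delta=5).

[bits: clk,s7,s3,s6,s4,s8,s1,s2,s5,s0]
t=0: Δ0=0100111111 Δ1=1100111111 Δ2=1110111111 Δ3=1111111101 Δ4=1011111101 Δ5=1011011101 | 5Δ
t=1: Δ0=1011011101 Δ1=0011011101 | 1Δ
t=2: Δ0=0011011101 Δ1=1011011101 Δ2=1001011101 Δ3=1000011111 Δ4=1100011111 Δ5=1100111111 | 5Δ
t=3: Δ0=1100111111 Δ1=0100111111 | 1Δ
t=4: Δ0=0100111111 Δ1=1100111111 Δ2=1110111111 Δ3=1111111101 Δ4=1011111101 Δ5=1011011101 | 5Δ
t=5: Δ0=1011011101 Δ1=0011011101 | 1Δ
t=6: Δ0=0011011101 Δ1=1011011101 Δ2=1001011101 Δ3=1000011111 Δ4=1100011111 Δ5=1100111111 | 5Δ
t=7: Δ0=1100111111 Δ1=0100111111 | 1Δ
t=8: Δ0=0100111111 Δ1=1100111111 Δ2=1110111111 Δ3=1111111101 Δ4=1011111101 Δ5=1011011101 | 5Δ
t=9: Δ0=1011011101 Δ1=0011011101 | 1Δ
t=10: Δ0=0011011101 Δ1=1011011101 Δ2=1001011101 Δ3=1000011111 Δ4=1100011111 Δ5=1100111111 | 5Δ
t=11: Δ0=1100111111 Δ1=0100111111 | 1Δ
t=12: Δ0=0100111111 Δ1=1100111111 Δ2=1110111111 Δ3=1111111101 Δ4=1011111101 Δ5=1011011101 | 5Δ
t=13: Δ0=1011011101 Δ1=0011011101 | 1Δ
t=14: Δ0=0011011101 Δ1=1011011101 Δ2=1001011101 Δ3=1000011111 Δ4=1100011111 Δ5=1100111111 | 5Δ
t=15: Δ0=1100111111 Δ1=0100111111 | 1Δ
t=16: Δ0=0100111111 Δ1=1100111111 Δ2=1110111111 Δ3=1111111101 Δ4=1011111101 Δ5=1011011101 | 5Δ

1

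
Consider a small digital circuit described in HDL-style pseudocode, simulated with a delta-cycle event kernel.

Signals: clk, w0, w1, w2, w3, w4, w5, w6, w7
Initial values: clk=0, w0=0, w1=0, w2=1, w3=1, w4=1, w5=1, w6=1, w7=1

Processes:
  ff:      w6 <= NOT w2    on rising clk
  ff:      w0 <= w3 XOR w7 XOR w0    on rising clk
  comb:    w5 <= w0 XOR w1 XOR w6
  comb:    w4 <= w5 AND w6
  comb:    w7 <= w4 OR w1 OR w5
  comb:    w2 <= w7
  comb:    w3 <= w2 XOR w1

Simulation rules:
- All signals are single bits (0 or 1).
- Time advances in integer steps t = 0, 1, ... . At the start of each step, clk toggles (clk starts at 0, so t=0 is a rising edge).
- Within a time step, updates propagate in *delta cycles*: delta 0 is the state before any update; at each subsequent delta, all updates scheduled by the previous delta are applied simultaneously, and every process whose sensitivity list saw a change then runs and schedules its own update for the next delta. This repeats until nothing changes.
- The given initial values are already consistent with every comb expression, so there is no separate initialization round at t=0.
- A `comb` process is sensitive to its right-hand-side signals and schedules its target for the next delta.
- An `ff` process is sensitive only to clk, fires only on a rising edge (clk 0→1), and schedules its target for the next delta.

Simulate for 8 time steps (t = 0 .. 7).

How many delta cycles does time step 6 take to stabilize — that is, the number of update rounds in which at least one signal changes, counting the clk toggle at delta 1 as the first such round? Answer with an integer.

6

t0.Δ0 w4=1 w5=1 w2=1 w6=1 w1=0 w0=0 w3=1 w7=1 clk=0
t0.Δ1 w4=1 w5=1 w2=1 w6=1 w1=0 w0=0 w3=1 w7=1 clk=1
t0.Δ2 w4=1 w5=1 w2=1 w6=0 w1=0 w0=0 w3=1 w7=1 clk=1
t0.Δ3 w4=0 w5=0 w2=1 w6=0 w1=0 w0=0 w3=1 w7=1 clk=1
t0.Δ4 w4=0 w5=0 w2=1 w6=0 w1=0 w0=0 w3=1 w7=0 clk=1
t0.Δ5 w4=0 w5=0 w2=0 w6=0 w1=0 w0=0 w3=1 w7=0 clk=1
t0.Δ6 w4=0 w5=0 w2=0 w6=0 w1=0 w0=0 w3=0 w7=0 clk=1
t1.Δ0 w4=0 w5=0 w2=0 w6=0 w1=0 w0=0 w3=0 w7=0 clk=1
t1.Δ1 w4=0 w5=0 w2=0 w6=0 w1=0 w0=0 w3=0 w7=0 clk=0
t2.Δ0 w4=0 w5=0 w2=0 w6=0 w1=0 w0=0 w3=0 w7=0 clk=0
t2.Δ1 w4=0 w5=0 w2=0 w6=0 w1=0 w0=0 w3=0 w7=0 clk=1
t2.Δ2 w4=0 w5=0 w2=0 w6=1 w1=0 w0=0 w3=0 w7=0 clk=1
t2.Δ3 w4=0 w5=1 w2=0 w6=1 w1=0 w0=0 w3=0 w7=0 clk=1
t2.Δ4 w4=1 w5=1 w2=0 w6=1 w1=0 w0=0 w3=0 w7=1 clk=1
t2.Δ5 w4=1 w5=1 w2=1 w6=1 w1=0 w0=0 w3=0 w7=1 clk=1
t2.Δ6 w4=1 w5=1 w2=1 w6=1 w1=0 w0=0 w3=1 w7=1 clk=1
t3.Δ0 w4=1 w5=1 w2=1 w6=1 w1=0 w0=0 w3=1 w7=1 clk=1
t3.Δ1 w4=1 w5=1 w2=1 w6=1 w1=0 w0=0 w3=1 w7=1 clk=0
t4.Δ0 w4=1 w5=1 w2=1 w6=1 w1=0 w0=0 w3=1 w7=1 clk=0
t4.Δ1 w4=1 w5=1 w2=1 w6=1 w1=0 w0=0 w3=1 w7=1 clk=1
t4.Δ2 w4=1 w5=1 w2=1 w6=0 w1=0 w0=0 w3=1 w7=1 clk=1
t4.Δ3 w4=0 w5=0 w2=1 w6=0 w1=0 w0=0 w3=1 w7=1 clk=1
t4.Δ4 w4=0 w5=0 w2=1 w6=0 w1=0 w0=0 w3=1 w7=0 clk=1
t4.Δ5 w4=0 w5=0 w2=0 w6=0 w1=0 w0=0 w3=1 w7=0 clk=1
t4.Δ6 w4=0 w5=0 w2=0 w6=0 w1=0 w0=0 w3=0 w7=0 clk=1
t5.Δ0 w4=0 w5=0 w2=0 w6=0 w1=0 w0=0 w3=0 w7=0 clk=1
t5.Δ1 w4=0 w5=0 w2=0 w6=0 w1=0 w0=0 w3=0 w7=0 clk=0
t6.Δ0 w4=0 w5=0 w2=0 w6=0 w1=0 w0=0 w3=0 w7=0 clk=0
t6.Δ1 w4=0 w5=0 w2=0 w6=0 w1=0 w0=0 w3=0 w7=0 clk=1
t6.Δ2 w4=0 w5=0 w2=0 w6=1 w1=0 w0=0 w3=0 w7=0 clk=1
t6.Δ3 w4=0 w5=1 w2=0 w6=1 w1=0 w0=0 w3=0 w7=0 clk=1
t6.Δ4 w4=1 w5=1 w2=0 w6=1 w1=0 w0=0 w3=0 w7=1 clk=1
t6.Δ5 w4=1 w5=1 w2=1 w6=1 w1=0 w0=0 w3=0 w7=1 clk=1
t6.Δ6 w4=1 w5=1 w2=1 w6=1 w1=0 w0=0 w3=1 w7=1 clk=1
t7.Δ0 w4=1 w5=1 w2=1 w6=1 w1=0 w0=0 w3=1 w7=1 clk=1
t7.Δ1 w4=1 w5=1 w2=1 w6=1 w1=0 w0=0 w3=1 w7=1 clk=0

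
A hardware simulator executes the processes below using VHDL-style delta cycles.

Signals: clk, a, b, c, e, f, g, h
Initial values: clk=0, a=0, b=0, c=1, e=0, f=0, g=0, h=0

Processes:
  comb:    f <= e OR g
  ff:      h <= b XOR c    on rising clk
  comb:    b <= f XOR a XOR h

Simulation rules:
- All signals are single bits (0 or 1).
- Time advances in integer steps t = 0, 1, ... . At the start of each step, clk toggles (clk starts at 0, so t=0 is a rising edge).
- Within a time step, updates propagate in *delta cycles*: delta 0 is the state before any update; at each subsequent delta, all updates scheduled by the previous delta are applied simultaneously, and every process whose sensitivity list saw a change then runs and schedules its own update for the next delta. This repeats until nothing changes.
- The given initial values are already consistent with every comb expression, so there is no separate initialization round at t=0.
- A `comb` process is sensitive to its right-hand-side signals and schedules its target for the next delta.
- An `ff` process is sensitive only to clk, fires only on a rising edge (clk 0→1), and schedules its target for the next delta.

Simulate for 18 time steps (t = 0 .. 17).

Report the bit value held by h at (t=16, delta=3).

t=0 Δ0: c=1 e=0 g=0 b=0 f=0 clk=0 a=0 h=0
  Δ1: clk:0→1
  Δ2: h:0→1
  Δ3: b:0→1
  (3Δ to stable)
t=1 Δ0: c=1 e=0 g=0 b=1 f=0 clk=1 a=0 h=1
  Δ1: clk:1→0
  (1Δ to stable)
t=2 Δ0: c=1 e=0 g=0 b=1 f=0 clk=0 a=0 h=1
  Δ1: clk:0→1
  Δ2: h:1→0
  Δ3: b:1→0
  (3Δ to stable)
t=3 Δ0: c=1 e=0 g=0 b=0 f=0 clk=1 a=0 h=0
  Δ1: clk:1→0
  (1Δ to stable)
t=4 Δ0: c=1 e=0 g=0 b=0 f=0 clk=0 a=0 h=0
  Δ1: clk:0→1
  Δ2: h:0→1
  Δ3: b:0→1
  (3Δ to stable)
t=5 Δ0: c=1 e=0 g=0 b=1 f=0 clk=1 a=0 h=1
  Δ1: clk:1→0
  (1Δ to stable)
t=6 Δ0: c=1 e=0 g=0 b=1 f=0 clk=0 a=0 h=1
  Δ1: clk:0→1
  Δ2: h:1→0
  Δ3: b:1→0
  (3Δ to stable)
t=7 Δ0: c=1 e=0 g=0 b=0 f=0 clk=1 a=0 h=0
  Δ1: clk:1→0
  (1Δ to stable)
t=8 Δ0: c=1 e=0 g=0 b=0 f=0 clk=0 a=0 h=0
  Δ1: clk:0→1
  Δ2: h:0→1
  Δ3: b:0→1
  (3Δ to stable)
t=9 Δ0: c=1 e=0 g=0 b=1 f=0 clk=1 a=0 h=1
  Δ1: clk:1→0
  (1Δ to stable)
t=10 Δ0: c=1 e=0 g=0 b=1 f=0 clk=0 a=0 h=1
  Δ1: clk:0→1
  Δ2: h:1→0
  Δ3: b:1→0
  (3Δ to stable)
t=11 Δ0: c=1 e=0 g=0 b=0 f=0 clk=1 a=0 h=0
  Δ1: clk:1→0
  (1Δ to stable)
t=12 Δ0: c=1 e=0 g=0 b=0 f=0 clk=0 a=0 h=0
  Δ1: clk:0→1
  Δ2: h:0→1
  Δ3: b:0→1
  (3Δ to stable)
t=13 Δ0: c=1 e=0 g=0 b=1 f=0 clk=1 a=0 h=1
  Δ1: clk:1→0
  (1Δ to stable)
t=14 Δ0: c=1 e=0 g=0 b=1 f=0 clk=0 a=0 h=1
  Δ1: clk:0→1
  Δ2: h:1→0
  Δ3: b:1→0
  (3Δ to stable)
t=15 Δ0: c=1 e=0 g=0 b=0 f=0 clk=1 a=0 h=0
  Δ1: clk:1→0
  (1Δ to stable)
t=16 Δ0: c=1 e=0 g=0 b=0 f=0 clk=0 a=0 h=0
  Δ1: clk:0→1
  Δ2: h:0→1
  Δ3: b:0→1
  (3Δ to stable)
t=17 Δ0: c=1 e=0 g=0 b=1 f=0 clk=1 a=0 h=1
  Δ1: clk:1→0
  (1Δ to stable)

1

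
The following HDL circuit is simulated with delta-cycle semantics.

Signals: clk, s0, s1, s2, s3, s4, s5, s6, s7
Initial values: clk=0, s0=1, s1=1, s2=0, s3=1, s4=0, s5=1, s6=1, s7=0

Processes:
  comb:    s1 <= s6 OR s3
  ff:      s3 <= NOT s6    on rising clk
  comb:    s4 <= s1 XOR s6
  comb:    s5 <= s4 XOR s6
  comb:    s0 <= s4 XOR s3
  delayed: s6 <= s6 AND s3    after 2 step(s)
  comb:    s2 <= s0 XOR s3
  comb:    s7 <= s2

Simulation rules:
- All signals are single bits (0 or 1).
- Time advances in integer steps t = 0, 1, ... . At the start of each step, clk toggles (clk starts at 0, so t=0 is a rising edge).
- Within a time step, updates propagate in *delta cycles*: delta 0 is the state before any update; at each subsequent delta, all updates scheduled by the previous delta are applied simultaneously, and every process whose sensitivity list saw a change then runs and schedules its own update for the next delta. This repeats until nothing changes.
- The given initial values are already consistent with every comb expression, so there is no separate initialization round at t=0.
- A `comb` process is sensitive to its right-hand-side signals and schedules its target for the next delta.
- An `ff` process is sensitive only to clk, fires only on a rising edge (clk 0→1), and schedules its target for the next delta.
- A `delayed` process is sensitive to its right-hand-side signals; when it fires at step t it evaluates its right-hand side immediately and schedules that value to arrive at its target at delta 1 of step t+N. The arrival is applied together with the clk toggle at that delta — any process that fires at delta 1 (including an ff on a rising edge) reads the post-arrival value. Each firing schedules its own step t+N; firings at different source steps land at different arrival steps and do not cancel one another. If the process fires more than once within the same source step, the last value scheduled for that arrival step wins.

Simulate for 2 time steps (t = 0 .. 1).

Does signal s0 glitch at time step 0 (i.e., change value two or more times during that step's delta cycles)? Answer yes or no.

no

[bits: s4,s1,s3,s5,s2,s7,clk,s0,s6]
t=0: Δ0=011100011 Δ1=011100111 Δ2=010100111 Δ3=010110101 Δ4=010101101 Δ5=010100101 | 5Δ
t=1: Δ0=010100101 Δ1=010100001 | 1Δ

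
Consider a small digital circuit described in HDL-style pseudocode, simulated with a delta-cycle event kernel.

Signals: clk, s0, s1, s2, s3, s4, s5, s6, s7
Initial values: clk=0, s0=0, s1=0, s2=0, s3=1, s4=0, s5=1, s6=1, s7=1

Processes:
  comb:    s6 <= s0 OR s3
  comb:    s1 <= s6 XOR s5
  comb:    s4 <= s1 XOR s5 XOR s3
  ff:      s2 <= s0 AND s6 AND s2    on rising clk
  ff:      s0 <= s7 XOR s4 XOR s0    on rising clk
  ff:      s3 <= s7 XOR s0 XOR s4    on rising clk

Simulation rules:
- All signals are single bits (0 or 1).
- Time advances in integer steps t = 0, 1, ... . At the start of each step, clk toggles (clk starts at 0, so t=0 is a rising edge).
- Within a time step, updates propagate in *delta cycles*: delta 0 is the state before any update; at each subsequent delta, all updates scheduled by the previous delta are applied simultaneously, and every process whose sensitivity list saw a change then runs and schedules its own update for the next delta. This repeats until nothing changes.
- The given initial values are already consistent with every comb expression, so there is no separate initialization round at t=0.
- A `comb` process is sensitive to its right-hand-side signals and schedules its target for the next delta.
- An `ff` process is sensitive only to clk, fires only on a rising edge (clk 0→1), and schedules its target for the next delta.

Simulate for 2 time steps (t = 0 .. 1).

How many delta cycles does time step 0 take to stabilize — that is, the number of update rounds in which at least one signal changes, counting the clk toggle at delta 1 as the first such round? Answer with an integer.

2

t0.Δ0 s1=0 s5=1 s4=0 s7=1 s0=0 s2=0 clk=0 s6=1 s3=1
t0.Δ1 s1=0 s5=1 s4=0 s7=1 s0=0 s2=0 clk=1 s6=1 s3=1
t0.Δ2 s1=0 s5=1 s4=0 s7=1 s0=1 s2=0 clk=1 s6=1 s3=1
t1.Δ0 s1=0 s5=1 s4=0 s7=1 s0=1 s2=0 clk=1 s6=1 s3=1
t1.Δ1 s1=0 s5=1 s4=0 s7=1 s0=1 s2=0 clk=0 s6=1 s3=1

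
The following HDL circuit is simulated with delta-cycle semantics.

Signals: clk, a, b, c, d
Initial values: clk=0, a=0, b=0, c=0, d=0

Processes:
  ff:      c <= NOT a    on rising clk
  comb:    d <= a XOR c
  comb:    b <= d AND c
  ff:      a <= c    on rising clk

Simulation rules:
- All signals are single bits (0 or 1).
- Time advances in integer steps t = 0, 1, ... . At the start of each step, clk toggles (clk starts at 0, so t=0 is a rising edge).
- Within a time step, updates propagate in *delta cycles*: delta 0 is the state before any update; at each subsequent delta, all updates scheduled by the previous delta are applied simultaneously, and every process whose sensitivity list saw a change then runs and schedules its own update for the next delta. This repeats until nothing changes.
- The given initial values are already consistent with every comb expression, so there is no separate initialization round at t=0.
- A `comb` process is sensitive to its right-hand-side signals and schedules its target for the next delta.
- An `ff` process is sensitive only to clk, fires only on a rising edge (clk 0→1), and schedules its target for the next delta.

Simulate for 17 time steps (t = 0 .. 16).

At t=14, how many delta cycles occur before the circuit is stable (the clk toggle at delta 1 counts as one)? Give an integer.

[bits: c,clk,b,d,a]
t=0: Δ0=00000 Δ1=01000 Δ2=11000 Δ3=11010 Δ4=11110 | 4Δ
t=1: Δ0=11110 Δ1=10110 | 1Δ
t=2: Δ0=10110 Δ1=11110 Δ2=11111 Δ3=11101 Δ4=11001 | 4Δ
t=3: Δ0=11001 Δ1=10001 | 1Δ
t=4: Δ0=10001 Δ1=11001 Δ2=01001 Δ3=01011 | 3Δ
t=5: Δ0=01011 Δ1=00011 | 1Δ
t=6: Δ0=00011 Δ1=01011 Δ2=01010 Δ3=01000 | 3Δ
t=7: Δ0=01000 Δ1=00000 | 1Δ
t=8: Δ0=00000 Δ1=01000 Δ2=11000 Δ3=11010 Δ4=11110 | 4Δ
t=9: Δ0=11110 Δ1=10110 | 1Δ
t=10: Δ0=10110 Δ1=11110 Δ2=11111 Δ3=11101 Δ4=11001 | 4Δ
t=11: Δ0=11001 Δ1=10001 | 1Δ
t=12: Δ0=10001 Δ1=11001 Δ2=01001 Δ3=01011 | 3Δ
t=13: Δ0=01011 Δ1=00011 | 1Δ
t=14: Δ0=00011 Δ1=01011 Δ2=01010 Δ3=01000 | 3Δ
t=15: Δ0=01000 Δ1=00000 | 1Δ
t=16: Δ0=00000 Δ1=01000 Δ2=11000 Δ3=11010 Δ4=11110 | 4Δ

3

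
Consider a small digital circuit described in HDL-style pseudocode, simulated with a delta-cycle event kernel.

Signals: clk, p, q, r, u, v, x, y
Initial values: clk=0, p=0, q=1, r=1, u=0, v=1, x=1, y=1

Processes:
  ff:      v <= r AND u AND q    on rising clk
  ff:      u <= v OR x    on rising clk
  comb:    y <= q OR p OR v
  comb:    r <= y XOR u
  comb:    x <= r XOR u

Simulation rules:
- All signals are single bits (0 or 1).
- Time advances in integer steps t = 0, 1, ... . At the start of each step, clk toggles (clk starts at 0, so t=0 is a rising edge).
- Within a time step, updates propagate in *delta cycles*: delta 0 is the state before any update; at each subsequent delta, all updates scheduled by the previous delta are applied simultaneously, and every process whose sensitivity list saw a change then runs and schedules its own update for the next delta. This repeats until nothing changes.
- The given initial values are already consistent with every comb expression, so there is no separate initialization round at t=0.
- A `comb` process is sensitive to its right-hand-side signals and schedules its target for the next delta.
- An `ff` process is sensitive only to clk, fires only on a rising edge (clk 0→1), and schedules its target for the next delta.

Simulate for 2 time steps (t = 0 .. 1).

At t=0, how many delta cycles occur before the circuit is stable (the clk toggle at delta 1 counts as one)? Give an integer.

4

[bits: v,p,y,r,x,clk,q,u]
t=0: Δ0=10111010 Δ1=10111110 Δ2=00111111 Δ3=00100111 Δ4=00101111 | 4Δ
t=1: Δ0=00101111 Δ1=00101011 | 1Δ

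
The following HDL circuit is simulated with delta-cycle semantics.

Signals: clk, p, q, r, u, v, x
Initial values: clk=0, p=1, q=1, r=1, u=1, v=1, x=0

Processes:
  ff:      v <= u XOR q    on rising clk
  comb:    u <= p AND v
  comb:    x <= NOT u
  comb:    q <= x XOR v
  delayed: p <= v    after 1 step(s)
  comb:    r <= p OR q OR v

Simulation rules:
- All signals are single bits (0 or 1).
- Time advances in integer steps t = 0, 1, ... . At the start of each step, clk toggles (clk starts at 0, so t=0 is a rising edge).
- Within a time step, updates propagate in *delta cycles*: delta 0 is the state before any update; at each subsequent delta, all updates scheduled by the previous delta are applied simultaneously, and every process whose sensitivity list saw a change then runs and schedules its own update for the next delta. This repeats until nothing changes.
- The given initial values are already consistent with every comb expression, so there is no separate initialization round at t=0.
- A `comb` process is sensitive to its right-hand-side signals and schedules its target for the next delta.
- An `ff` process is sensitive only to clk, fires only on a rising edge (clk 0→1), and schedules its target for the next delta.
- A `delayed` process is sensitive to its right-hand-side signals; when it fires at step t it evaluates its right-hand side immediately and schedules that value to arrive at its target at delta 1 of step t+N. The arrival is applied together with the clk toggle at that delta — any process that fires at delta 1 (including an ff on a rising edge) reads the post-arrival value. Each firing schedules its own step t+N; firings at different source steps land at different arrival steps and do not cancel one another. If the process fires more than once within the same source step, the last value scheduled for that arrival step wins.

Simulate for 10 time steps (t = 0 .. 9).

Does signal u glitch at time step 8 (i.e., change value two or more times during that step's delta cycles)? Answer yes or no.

no

t0.Δ0 clk=0 u=1 q=1 r=1 p=1 x=0 v=1
t0.Δ1 clk=1 u=1 q=1 r=1 p=1 x=0 v=1
t0.Δ2 clk=1 u=1 q=1 r=1 p=1 x=0 v=0
t0.Δ3 clk=1 u=0 q=0 r=1 p=1 x=0 v=0
t0.Δ4 clk=1 u=0 q=0 r=1 p=1 x=1 v=0
t0.Δ5 clk=1 u=0 q=1 r=1 p=1 x=1 v=0
t1.Δ0 clk=1 u=0 q=1 r=1 p=1 x=1 v=0
t1.Δ1 clk=0 u=0 q=1 r=1 p=0 x=1 v=0
t2.Δ0 clk=0 u=0 q=1 r=1 p=0 x=1 v=0
t2.Δ1 clk=1 u=0 q=1 r=1 p=0 x=1 v=0
t2.Δ2 clk=1 u=0 q=1 r=1 p=0 x=1 v=1
t2.Δ3 clk=1 u=0 q=0 r=1 p=0 x=1 v=1
t3.Δ0 clk=1 u=0 q=0 r=1 p=0 x=1 v=1
t3.Δ1 clk=0 u=0 q=0 r=1 p=1 x=1 v=1
t3.Δ2 clk=0 u=1 q=0 r=1 p=1 x=1 v=1
t3.Δ3 clk=0 u=1 q=0 r=1 p=1 x=0 v=1
t3.Δ4 clk=0 u=1 q=1 r=1 p=1 x=0 v=1
t4.Δ0 clk=0 u=1 q=1 r=1 p=1 x=0 v=1
t4.Δ1 clk=1 u=1 q=1 r=1 p=1 x=0 v=1
t4.Δ2 clk=1 u=1 q=1 r=1 p=1 x=0 v=0
t4.Δ3 clk=1 u=0 q=0 r=1 p=1 x=0 v=0
t4.Δ4 clk=1 u=0 q=0 r=1 p=1 x=1 v=0
t4.Δ5 clk=1 u=0 q=1 r=1 p=1 x=1 v=0
t5.Δ0 clk=1 u=0 q=1 r=1 p=1 x=1 v=0
t5.Δ1 clk=0 u=0 q=1 r=1 p=0 x=1 v=0
t6.Δ0 clk=0 u=0 q=1 r=1 p=0 x=1 v=0
t6.Δ1 clk=1 u=0 q=1 r=1 p=0 x=1 v=0
t6.Δ2 clk=1 u=0 q=1 r=1 p=0 x=1 v=1
t6.Δ3 clk=1 u=0 q=0 r=1 p=0 x=1 v=1
t7.Δ0 clk=1 u=0 q=0 r=1 p=0 x=1 v=1
t7.Δ1 clk=0 u=0 q=0 r=1 p=1 x=1 v=1
t7.Δ2 clk=0 u=1 q=0 r=1 p=1 x=1 v=1
t7.Δ3 clk=0 u=1 q=0 r=1 p=1 x=0 v=1
t7.Δ4 clk=0 u=1 q=1 r=1 p=1 x=0 v=1
t8.Δ0 clk=0 u=1 q=1 r=1 p=1 x=0 v=1
t8.Δ1 clk=1 u=1 q=1 r=1 p=1 x=0 v=1
t8.Δ2 clk=1 u=1 q=1 r=1 p=1 x=0 v=0
t8.Δ3 clk=1 u=0 q=0 r=1 p=1 x=0 v=0
t8.Δ4 clk=1 u=0 q=0 r=1 p=1 x=1 v=0
t8.Δ5 clk=1 u=0 q=1 r=1 p=1 x=1 v=0
t9.Δ0 clk=1 u=0 q=1 r=1 p=1 x=1 v=0
t9.Δ1 clk=0 u=0 q=1 r=1 p=0 x=1 v=0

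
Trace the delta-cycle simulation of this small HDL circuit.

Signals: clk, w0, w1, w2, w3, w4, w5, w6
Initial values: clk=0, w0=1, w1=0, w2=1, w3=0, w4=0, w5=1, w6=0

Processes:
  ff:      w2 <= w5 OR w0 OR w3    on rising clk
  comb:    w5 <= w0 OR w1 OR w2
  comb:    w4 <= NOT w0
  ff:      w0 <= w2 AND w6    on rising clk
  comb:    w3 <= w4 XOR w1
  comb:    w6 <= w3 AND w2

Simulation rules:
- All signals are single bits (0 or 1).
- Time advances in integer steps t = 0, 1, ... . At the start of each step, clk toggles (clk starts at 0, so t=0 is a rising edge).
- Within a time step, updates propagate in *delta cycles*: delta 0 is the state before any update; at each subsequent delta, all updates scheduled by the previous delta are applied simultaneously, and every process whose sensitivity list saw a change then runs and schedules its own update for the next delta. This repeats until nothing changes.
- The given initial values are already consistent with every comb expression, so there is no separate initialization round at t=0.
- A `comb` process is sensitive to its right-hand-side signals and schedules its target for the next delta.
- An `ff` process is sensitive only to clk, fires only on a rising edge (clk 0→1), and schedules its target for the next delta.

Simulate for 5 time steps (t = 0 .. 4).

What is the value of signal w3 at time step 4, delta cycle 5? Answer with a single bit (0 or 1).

t0.Δ0 w2=1 w4=0 w0=1 w3=0 w5=1 clk=0 w1=0 w6=0
t0.Δ1 w2=1 w4=0 w0=1 w3=0 w5=1 clk=1 w1=0 w6=0
t0.Δ2 w2=1 w4=0 w0=0 w3=0 w5=1 clk=1 w1=0 w6=0
t0.Δ3 w2=1 w4=1 w0=0 w3=0 w5=1 clk=1 w1=0 w6=0
t0.Δ4 w2=1 w4=1 w0=0 w3=1 w5=1 clk=1 w1=0 w6=0
t0.Δ5 w2=1 w4=1 w0=0 w3=1 w5=1 clk=1 w1=0 w6=1
t1.Δ0 w2=1 w4=1 w0=0 w3=1 w5=1 clk=1 w1=0 w6=1
t1.Δ1 w2=1 w4=1 w0=0 w3=1 w5=1 clk=0 w1=0 w6=1
t2.Δ0 w2=1 w4=1 w0=0 w3=1 w5=1 clk=0 w1=0 w6=1
t2.Δ1 w2=1 w4=1 w0=0 w3=1 w5=1 clk=1 w1=0 w6=1
t2.Δ2 w2=1 w4=1 w0=1 w3=1 w5=1 clk=1 w1=0 w6=1
t2.Δ3 w2=1 w4=0 w0=1 w3=1 w5=1 clk=1 w1=0 w6=1
t2.Δ4 w2=1 w4=0 w0=1 w3=0 w5=1 clk=1 w1=0 w6=1
t2.Δ5 w2=1 w4=0 w0=1 w3=0 w5=1 clk=1 w1=0 w6=0
t3.Δ0 w2=1 w4=0 w0=1 w3=0 w5=1 clk=1 w1=0 w6=0
t3.Δ1 w2=1 w4=0 w0=1 w3=0 w5=1 clk=0 w1=0 w6=0
t4.Δ0 w2=1 w4=0 w0=1 w3=0 w5=1 clk=0 w1=0 w6=0
t4.Δ1 w2=1 w4=0 w0=1 w3=0 w5=1 clk=1 w1=0 w6=0
t4.Δ2 w2=1 w4=0 w0=0 w3=0 w5=1 clk=1 w1=0 w6=0
t4.Δ3 w2=1 w4=1 w0=0 w3=0 w5=1 clk=1 w1=0 w6=0
t4.Δ4 w2=1 w4=1 w0=0 w3=1 w5=1 clk=1 w1=0 w6=0
t4.Δ5 w2=1 w4=1 w0=0 w3=1 w5=1 clk=1 w1=0 w6=1

1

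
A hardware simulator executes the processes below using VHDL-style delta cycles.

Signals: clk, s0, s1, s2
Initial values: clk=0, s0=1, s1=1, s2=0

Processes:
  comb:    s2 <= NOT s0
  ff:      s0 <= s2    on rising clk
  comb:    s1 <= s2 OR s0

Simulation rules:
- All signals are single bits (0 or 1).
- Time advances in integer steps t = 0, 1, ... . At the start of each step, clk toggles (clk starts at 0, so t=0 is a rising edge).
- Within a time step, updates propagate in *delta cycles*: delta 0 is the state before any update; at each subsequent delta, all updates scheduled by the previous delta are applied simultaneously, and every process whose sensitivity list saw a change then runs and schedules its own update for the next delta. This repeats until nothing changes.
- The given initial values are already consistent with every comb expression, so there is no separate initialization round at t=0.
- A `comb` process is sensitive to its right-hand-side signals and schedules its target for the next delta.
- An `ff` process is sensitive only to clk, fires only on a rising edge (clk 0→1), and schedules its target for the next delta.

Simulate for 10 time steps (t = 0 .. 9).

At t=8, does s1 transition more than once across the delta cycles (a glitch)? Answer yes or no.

t=0 Δ0: clk=0 s2=0 s1=1 s0=1
  Δ1: clk:0→1
  Δ2: s0:1→0
  Δ3: s2:0→1, s1:1→0
  Δ4: s1:0→1
  (4Δ to stable)
t=1 Δ0: clk=1 s2=1 s1=1 s0=0
  Δ1: clk:1→0
  (1Δ to stable)
t=2 Δ0: clk=0 s2=1 s1=1 s0=0
  Δ1: clk:0→1
  Δ2: s0:0→1
  Δ3: s2:1→0
  (3Δ to stable)
t=3 Δ0: clk=1 s2=0 s1=1 s0=1
  Δ1: clk:1→0
  (1Δ to stable)
t=4 Δ0: clk=0 s2=0 s1=1 s0=1
  Δ1: clk:0→1
  Δ2: s0:1→0
  Δ3: s2:0→1, s1:1→0
  Δ4: s1:0→1
  (4Δ to stable)
t=5 Δ0: clk=1 s2=1 s1=1 s0=0
  Δ1: clk:1→0
  (1Δ to stable)
t=6 Δ0: clk=0 s2=1 s1=1 s0=0
  Δ1: clk:0→1
  Δ2: s0:0→1
  Δ3: s2:1→0
  (3Δ to stable)
t=7 Δ0: clk=1 s2=0 s1=1 s0=1
  Δ1: clk:1→0
  (1Δ to stable)
t=8 Δ0: clk=0 s2=0 s1=1 s0=1
  Δ1: clk:0→1
  Δ2: s0:1→0
  Δ3: s2:0→1, s1:1→0
  Δ4: s1:0→1
  (4Δ to stable)
t=9 Δ0: clk=1 s2=1 s1=1 s0=0
  Δ1: clk:1→0
  (1Δ to stable)

yes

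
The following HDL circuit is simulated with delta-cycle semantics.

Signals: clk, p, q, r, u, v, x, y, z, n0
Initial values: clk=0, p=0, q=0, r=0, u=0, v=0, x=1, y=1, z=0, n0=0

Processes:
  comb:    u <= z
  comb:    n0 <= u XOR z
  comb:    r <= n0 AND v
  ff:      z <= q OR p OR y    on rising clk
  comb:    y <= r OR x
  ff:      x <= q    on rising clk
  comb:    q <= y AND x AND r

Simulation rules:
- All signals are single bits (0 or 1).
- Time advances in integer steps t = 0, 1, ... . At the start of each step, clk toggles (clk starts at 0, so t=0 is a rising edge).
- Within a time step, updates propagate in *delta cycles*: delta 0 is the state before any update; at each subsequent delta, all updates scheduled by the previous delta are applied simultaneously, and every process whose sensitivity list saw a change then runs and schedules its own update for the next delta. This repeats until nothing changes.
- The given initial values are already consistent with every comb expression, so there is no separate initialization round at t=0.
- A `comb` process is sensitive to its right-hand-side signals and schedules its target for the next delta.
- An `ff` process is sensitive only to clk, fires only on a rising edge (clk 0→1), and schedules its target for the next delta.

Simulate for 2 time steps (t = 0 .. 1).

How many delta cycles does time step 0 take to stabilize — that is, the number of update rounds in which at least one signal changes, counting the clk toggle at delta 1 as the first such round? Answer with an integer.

4

[bits: u,x,clk,z,v,q,p,r,y,n0]
t=0: Δ0=0100000010 Δ1=0110000010 Δ2=0011000010 Δ3=1011000001 Δ4=1011000000 | 4Δ
t=1: Δ0=1011000000 Δ1=1001000000 | 1Δ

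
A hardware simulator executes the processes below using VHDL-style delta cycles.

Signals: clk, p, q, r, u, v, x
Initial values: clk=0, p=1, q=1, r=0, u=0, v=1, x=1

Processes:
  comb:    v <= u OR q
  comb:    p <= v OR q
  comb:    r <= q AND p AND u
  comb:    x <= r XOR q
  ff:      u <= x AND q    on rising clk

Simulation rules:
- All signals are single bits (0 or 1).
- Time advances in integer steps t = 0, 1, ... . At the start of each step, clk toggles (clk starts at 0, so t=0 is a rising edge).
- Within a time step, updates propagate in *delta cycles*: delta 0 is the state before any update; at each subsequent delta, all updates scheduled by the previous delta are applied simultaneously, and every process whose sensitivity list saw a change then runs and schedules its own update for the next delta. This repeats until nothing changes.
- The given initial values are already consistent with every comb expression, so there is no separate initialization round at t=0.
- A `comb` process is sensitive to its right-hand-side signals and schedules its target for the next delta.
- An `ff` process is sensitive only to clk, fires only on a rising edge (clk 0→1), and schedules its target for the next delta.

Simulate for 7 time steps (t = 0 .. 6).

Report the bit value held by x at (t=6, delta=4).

1

t0.Δ0 v=1 q=1 p=1 r=0 x=1 clk=0 u=0
t0.Δ1 v=1 q=1 p=1 r=0 x=1 clk=1 u=0
t0.Δ2 v=1 q=1 p=1 r=0 x=1 clk=1 u=1
t0.Δ3 v=1 q=1 p=1 r=1 x=1 clk=1 u=1
t0.Δ4 v=1 q=1 p=1 r=1 x=0 clk=1 u=1
t1.Δ0 v=1 q=1 p=1 r=1 x=0 clk=1 u=1
t1.Δ1 v=1 q=1 p=1 r=1 x=0 clk=0 u=1
t2.Δ0 v=1 q=1 p=1 r=1 x=0 clk=0 u=1
t2.Δ1 v=1 q=1 p=1 r=1 x=0 clk=1 u=1
t2.Δ2 v=1 q=1 p=1 r=1 x=0 clk=1 u=0
t2.Δ3 v=1 q=1 p=1 r=0 x=0 clk=1 u=0
t2.Δ4 v=1 q=1 p=1 r=0 x=1 clk=1 u=0
t3.Δ0 v=1 q=1 p=1 r=0 x=1 clk=1 u=0
t3.Δ1 v=1 q=1 p=1 r=0 x=1 clk=0 u=0
t4.Δ0 v=1 q=1 p=1 r=0 x=1 clk=0 u=0
t4.Δ1 v=1 q=1 p=1 r=0 x=1 clk=1 u=0
t4.Δ2 v=1 q=1 p=1 r=0 x=1 clk=1 u=1
t4.Δ3 v=1 q=1 p=1 r=1 x=1 clk=1 u=1
t4.Δ4 v=1 q=1 p=1 r=1 x=0 clk=1 u=1
t5.Δ0 v=1 q=1 p=1 r=1 x=0 clk=1 u=1
t5.Δ1 v=1 q=1 p=1 r=1 x=0 clk=0 u=1
t6.Δ0 v=1 q=1 p=1 r=1 x=0 clk=0 u=1
t6.Δ1 v=1 q=1 p=1 r=1 x=0 clk=1 u=1
t6.Δ2 v=1 q=1 p=1 r=1 x=0 clk=1 u=0
t6.Δ3 v=1 q=1 p=1 r=0 x=0 clk=1 u=0
t6.Δ4 v=1 q=1 p=1 r=0 x=1 clk=1 u=0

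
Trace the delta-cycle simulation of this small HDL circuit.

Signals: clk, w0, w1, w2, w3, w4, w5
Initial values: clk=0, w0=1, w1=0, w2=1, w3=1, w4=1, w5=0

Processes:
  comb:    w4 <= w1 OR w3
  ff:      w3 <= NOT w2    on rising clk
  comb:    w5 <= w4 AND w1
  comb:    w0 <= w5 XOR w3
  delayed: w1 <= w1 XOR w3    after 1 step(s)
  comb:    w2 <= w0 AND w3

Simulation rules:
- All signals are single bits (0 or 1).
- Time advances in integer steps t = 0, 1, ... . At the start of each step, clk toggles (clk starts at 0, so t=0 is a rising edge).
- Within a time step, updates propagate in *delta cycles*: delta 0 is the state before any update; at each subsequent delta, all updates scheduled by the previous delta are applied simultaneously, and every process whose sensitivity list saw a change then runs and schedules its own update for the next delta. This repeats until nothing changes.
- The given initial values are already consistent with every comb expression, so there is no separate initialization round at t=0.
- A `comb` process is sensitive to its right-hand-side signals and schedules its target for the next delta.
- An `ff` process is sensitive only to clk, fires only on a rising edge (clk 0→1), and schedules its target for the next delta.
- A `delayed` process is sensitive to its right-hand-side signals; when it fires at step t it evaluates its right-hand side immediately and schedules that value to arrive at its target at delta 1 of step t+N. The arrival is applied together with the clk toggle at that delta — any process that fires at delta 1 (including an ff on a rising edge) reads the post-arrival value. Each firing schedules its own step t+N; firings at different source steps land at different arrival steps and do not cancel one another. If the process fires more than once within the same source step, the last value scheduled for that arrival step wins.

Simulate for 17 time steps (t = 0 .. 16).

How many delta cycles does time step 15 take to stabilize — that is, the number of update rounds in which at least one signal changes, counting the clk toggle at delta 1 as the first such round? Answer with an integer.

4

t0.Δ0 w0=1 w4=1 clk=0 w5=0 w3=1 w2=1 w1=0
t0.Δ1 w0=1 w4=1 clk=1 w5=0 w3=1 w2=1 w1=0
t0.Δ2 w0=1 w4=1 clk=1 w5=0 w3=0 w2=1 w1=0
t0.Δ3 w0=0 w4=0 clk=1 w5=0 w3=0 w2=0 w1=0
t1.Δ0 w0=0 w4=0 clk=1 w5=0 w3=0 w2=0 w1=0
t1.Δ1 w0=0 w4=0 clk=0 w5=0 w3=0 w2=0 w1=0
t2.Δ0 w0=0 w4=0 clk=0 w5=0 w3=0 w2=0 w1=0
t2.Δ1 w0=0 w4=0 clk=1 w5=0 w3=0 w2=0 w1=0
t2.Δ2 w0=0 w4=0 clk=1 w5=0 w3=1 w2=0 w1=0
t2.Δ3 w0=1 w4=1 clk=1 w5=0 w3=1 w2=0 w1=0
t2.Δ4 w0=1 w4=1 clk=1 w5=0 w3=1 w2=1 w1=0
t3.Δ0 w0=1 w4=1 clk=1 w5=0 w3=1 w2=1 w1=0
t3.Δ1 w0=1 w4=1 clk=0 w5=0 w3=1 w2=1 w1=1
t3.Δ2 w0=1 w4=1 clk=0 w5=1 w3=1 w2=1 w1=1
t3.Δ3 w0=0 w4=1 clk=0 w5=1 w3=1 w2=1 w1=1
t3.Δ4 w0=0 w4=1 clk=0 w5=1 w3=1 w2=0 w1=1
t4.Δ0 w0=0 w4=1 clk=0 w5=1 w3=1 w2=0 w1=1
t4.Δ1 w0=0 w4=1 clk=1 w5=1 w3=1 w2=0 w1=0
t4.Δ2 w0=0 w4=1 clk=1 w5=0 w3=1 w2=0 w1=0
t4.Δ3 w0=1 w4=1 clk=1 w5=0 w3=1 w2=0 w1=0
t4.Δ4 w0=1 w4=1 clk=1 w5=0 w3=1 w2=1 w1=0
t5.Δ0 w0=1 w4=1 clk=1 w5=0 w3=1 w2=1 w1=0
t5.Δ1 w0=1 w4=1 clk=0 w5=0 w3=1 w2=1 w1=1
t5.Δ2 w0=1 w4=1 clk=0 w5=1 w3=1 w2=1 w1=1
t5.Δ3 w0=0 w4=1 clk=0 w5=1 w3=1 w2=1 w1=1
t5.Δ4 w0=0 w4=1 clk=0 w5=1 w3=1 w2=0 w1=1
t6.Δ0 w0=0 w4=1 clk=0 w5=1 w3=1 w2=0 w1=1
t6.Δ1 w0=0 w4=1 clk=1 w5=1 w3=1 w2=0 w1=0
t6.Δ2 w0=0 w4=1 clk=1 w5=0 w3=1 w2=0 w1=0
t6.Δ3 w0=1 w4=1 clk=1 w5=0 w3=1 w2=0 w1=0
t6.Δ4 w0=1 w4=1 clk=1 w5=0 w3=1 w2=1 w1=0
t7.Δ0 w0=1 w4=1 clk=1 w5=0 w3=1 w2=1 w1=0
t7.Δ1 w0=1 w4=1 clk=0 w5=0 w3=1 w2=1 w1=1
t7.Δ2 w0=1 w4=1 clk=0 w5=1 w3=1 w2=1 w1=1
t7.Δ3 w0=0 w4=1 clk=0 w5=1 w3=1 w2=1 w1=1
t7.Δ4 w0=0 w4=1 clk=0 w5=1 w3=1 w2=0 w1=1
t8.Δ0 w0=0 w4=1 clk=0 w5=1 w3=1 w2=0 w1=1
t8.Δ1 w0=0 w4=1 clk=1 w5=1 w3=1 w2=0 w1=0
t8.Δ2 w0=0 w4=1 clk=1 w5=0 w3=1 w2=0 w1=0
t8.Δ3 w0=1 w4=1 clk=1 w5=0 w3=1 w2=0 w1=0
t8.Δ4 w0=1 w4=1 clk=1 w5=0 w3=1 w2=1 w1=0
t9.Δ0 w0=1 w4=1 clk=1 w5=0 w3=1 w2=1 w1=0
t9.Δ1 w0=1 w4=1 clk=0 w5=0 w3=1 w2=1 w1=1
t9.Δ2 w0=1 w4=1 clk=0 w5=1 w3=1 w2=1 w1=1
t9.Δ3 w0=0 w4=1 clk=0 w5=1 w3=1 w2=1 w1=1
t9.Δ4 w0=0 w4=1 clk=0 w5=1 w3=1 w2=0 w1=1
t10.Δ0 w0=0 w4=1 clk=0 w5=1 w3=1 w2=0 w1=1
t10.Δ1 w0=0 w4=1 clk=1 w5=1 w3=1 w2=0 w1=0
t10.Δ2 w0=0 w4=1 clk=1 w5=0 w3=1 w2=0 w1=0
t10.Δ3 w0=1 w4=1 clk=1 w5=0 w3=1 w2=0 w1=0
t10.Δ4 w0=1 w4=1 clk=1 w5=0 w3=1 w2=1 w1=0
t11.Δ0 w0=1 w4=1 clk=1 w5=0 w3=1 w2=1 w1=0
t11.Δ1 w0=1 w4=1 clk=0 w5=0 w3=1 w2=1 w1=1
t11.Δ2 w0=1 w4=1 clk=0 w5=1 w3=1 w2=1 w1=1
t11.Δ3 w0=0 w4=1 clk=0 w5=1 w3=1 w2=1 w1=1
t11.Δ4 w0=0 w4=1 clk=0 w5=1 w3=1 w2=0 w1=1
t12.Δ0 w0=0 w4=1 clk=0 w5=1 w3=1 w2=0 w1=1
t12.Δ1 w0=0 w4=1 clk=1 w5=1 w3=1 w2=0 w1=0
t12.Δ2 w0=0 w4=1 clk=1 w5=0 w3=1 w2=0 w1=0
t12.Δ3 w0=1 w4=1 clk=1 w5=0 w3=1 w2=0 w1=0
t12.Δ4 w0=1 w4=1 clk=1 w5=0 w3=1 w2=1 w1=0
t13.Δ0 w0=1 w4=1 clk=1 w5=0 w3=1 w2=1 w1=0
t13.Δ1 w0=1 w4=1 clk=0 w5=0 w3=1 w2=1 w1=1
t13.Δ2 w0=1 w4=1 clk=0 w5=1 w3=1 w2=1 w1=1
t13.Δ3 w0=0 w4=1 clk=0 w5=1 w3=1 w2=1 w1=1
t13.Δ4 w0=0 w4=1 clk=0 w5=1 w3=1 w2=0 w1=1
t14.Δ0 w0=0 w4=1 clk=0 w5=1 w3=1 w2=0 w1=1
t14.Δ1 w0=0 w4=1 clk=1 w5=1 w3=1 w2=0 w1=0
t14.Δ2 w0=0 w4=1 clk=1 w5=0 w3=1 w2=0 w1=0
t14.Δ3 w0=1 w4=1 clk=1 w5=0 w3=1 w2=0 w1=0
t14.Δ4 w0=1 w4=1 clk=1 w5=0 w3=1 w2=1 w1=0
t15.Δ0 w0=1 w4=1 clk=1 w5=0 w3=1 w2=1 w1=0
t15.Δ1 w0=1 w4=1 clk=0 w5=0 w3=1 w2=1 w1=1
t15.Δ2 w0=1 w4=1 clk=0 w5=1 w3=1 w2=1 w1=1
t15.Δ3 w0=0 w4=1 clk=0 w5=1 w3=1 w2=1 w1=1
t15.Δ4 w0=0 w4=1 clk=0 w5=1 w3=1 w2=0 w1=1
t16.Δ0 w0=0 w4=1 clk=0 w5=1 w3=1 w2=0 w1=1
t16.Δ1 w0=0 w4=1 clk=1 w5=1 w3=1 w2=0 w1=0
t16.Δ2 w0=0 w4=1 clk=1 w5=0 w3=1 w2=0 w1=0
t16.Δ3 w0=1 w4=1 clk=1 w5=0 w3=1 w2=0 w1=0
t16.Δ4 w0=1 w4=1 clk=1 w5=0 w3=1 w2=1 w1=0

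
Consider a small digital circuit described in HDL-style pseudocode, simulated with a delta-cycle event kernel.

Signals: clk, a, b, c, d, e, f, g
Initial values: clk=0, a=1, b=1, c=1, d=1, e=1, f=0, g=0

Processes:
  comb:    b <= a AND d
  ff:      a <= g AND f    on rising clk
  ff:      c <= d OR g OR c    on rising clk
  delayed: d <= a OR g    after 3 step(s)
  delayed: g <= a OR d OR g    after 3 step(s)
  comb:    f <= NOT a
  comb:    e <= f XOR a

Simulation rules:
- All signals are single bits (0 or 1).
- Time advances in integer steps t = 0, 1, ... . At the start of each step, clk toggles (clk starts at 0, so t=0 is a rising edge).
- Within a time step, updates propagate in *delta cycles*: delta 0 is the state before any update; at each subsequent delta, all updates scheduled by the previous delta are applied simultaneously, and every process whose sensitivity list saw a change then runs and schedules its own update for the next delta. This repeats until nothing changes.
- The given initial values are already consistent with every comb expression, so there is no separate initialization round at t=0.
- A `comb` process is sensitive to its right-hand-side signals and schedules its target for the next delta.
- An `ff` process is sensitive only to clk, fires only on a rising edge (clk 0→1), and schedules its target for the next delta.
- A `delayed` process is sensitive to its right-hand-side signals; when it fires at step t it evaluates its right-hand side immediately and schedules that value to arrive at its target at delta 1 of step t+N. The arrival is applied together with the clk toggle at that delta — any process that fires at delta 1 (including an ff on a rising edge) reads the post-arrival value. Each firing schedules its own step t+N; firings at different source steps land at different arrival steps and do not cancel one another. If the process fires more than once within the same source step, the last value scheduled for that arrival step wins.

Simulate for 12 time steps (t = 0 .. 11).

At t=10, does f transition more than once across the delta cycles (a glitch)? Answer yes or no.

no

t0.Δ0 clk=0 f=0 b=1 d=1 c=1 e=1 g=0 a=1
t0.Δ1 clk=1 f=0 b=1 d=1 c=1 e=1 g=0 a=1
t0.Δ2 clk=1 f=0 b=1 d=1 c=1 e=1 g=0 a=0
t0.Δ3 clk=1 f=1 b=0 d=1 c=1 e=0 g=0 a=0
t0.Δ4 clk=1 f=1 b=0 d=1 c=1 e=1 g=0 a=0
t1.Δ0 clk=1 f=1 b=0 d=1 c=1 e=1 g=0 a=0
t1.Δ1 clk=0 f=1 b=0 d=1 c=1 e=1 g=0 a=0
t2.Δ0 clk=0 f=1 b=0 d=1 c=1 e=1 g=0 a=0
t2.Δ1 clk=1 f=1 b=0 d=1 c=1 e=1 g=0 a=0
t3.Δ0 clk=1 f=1 b=0 d=1 c=1 e=1 g=0 a=0
t3.Δ1 clk=0 f=1 b=0 d=0 c=1 e=1 g=1 a=0
t4.Δ0 clk=0 f=1 b=0 d=0 c=1 e=1 g=1 a=0
t4.Δ1 clk=1 f=1 b=0 d=0 c=1 e=1 g=1 a=0
t4.Δ2 clk=1 f=1 b=0 d=0 c=1 e=1 g=1 a=1
t4.Δ3 clk=1 f=0 b=0 d=0 c=1 e=0 g=1 a=1
t4.Δ4 clk=1 f=0 b=0 d=0 c=1 e=1 g=1 a=1
t5.Δ0 clk=1 f=0 b=0 d=0 c=1 e=1 g=1 a=1
t5.Δ1 clk=0 f=0 b=0 d=0 c=1 e=1 g=1 a=1
t6.Δ0 clk=0 f=0 b=0 d=0 c=1 e=1 g=1 a=1
t6.Δ1 clk=1 f=0 b=0 d=1 c=1 e=1 g=1 a=1
t6.Δ2 clk=1 f=0 b=1 d=1 c=1 e=1 g=1 a=0
t6.Δ3 clk=1 f=1 b=0 d=1 c=1 e=0 g=1 a=0
t6.Δ4 clk=1 f=1 b=0 d=1 c=1 e=1 g=1 a=0
t7.Δ0 clk=1 f=1 b=0 d=1 c=1 e=1 g=1 a=0
t7.Δ1 clk=0 f=1 b=0 d=1 c=1 e=1 g=1 a=0
t8.Δ0 clk=0 f=1 b=0 d=1 c=1 e=1 g=1 a=0
t8.Δ1 clk=1 f=1 b=0 d=1 c=1 e=1 g=1 a=0
t8.Δ2 clk=1 f=1 b=0 d=1 c=1 e=1 g=1 a=1
t8.Δ3 clk=1 f=0 b=1 d=1 c=1 e=0 g=1 a=1
t8.Δ4 clk=1 f=0 b=1 d=1 c=1 e=1 g=1 a=1
t9.Δ0 clk=1 f=0 b=1 d=1 c=1 e=1 g=1 a=1
t9.Δ1 clk=0 f=0 b=1 d=1 c=1 e=1 g=1 a=1
t10.Δ0 clk=0 f=0 b=1 d=1 c=1 e=1 g=1 a=1
t10.Δ1 clk=1 f=0 b=1 d=1 c=1 e=1 g=1 a=1
t10.Δ2 clk=1 f=0 b=1 d=1 c=1 e=1 g=1 a=0
t10.Δ3 clk=1 f=1 b=0 d=1 c=1 e=0 g=1 a=0
t10.Δ4 clk=1 f=1 b=0 d=1 c=1 e=1 g=1 a=0
t11.Δ0 clk=1 f=1 b=0 d=1 c=1 e=1 g=1 a=0
t11.Δ1 clk=0 f=1 b=0 d=1 c=1 e=1 g=1 a=0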